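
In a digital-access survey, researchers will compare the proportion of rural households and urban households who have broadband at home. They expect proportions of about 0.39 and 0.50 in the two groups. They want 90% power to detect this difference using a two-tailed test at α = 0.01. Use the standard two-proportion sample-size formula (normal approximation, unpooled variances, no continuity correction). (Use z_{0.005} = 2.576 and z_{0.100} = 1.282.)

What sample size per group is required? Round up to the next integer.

n = 601 per group

n = (z_{α/2} + z_β)² · [p₁(1−p₁) + p₂(1−p₂)] / (p₁ − p₂)²
  = (2.576 + 1.282)² · (0.39·0.61 + 0.50·0.50) / (-0.11)²
  = (3.858)² · (0.2379 + 0.2500) / 0.0121
  = 14.8842 · 0.4879 / 0.0121
  = 600.16
Round up → n = 601 per group.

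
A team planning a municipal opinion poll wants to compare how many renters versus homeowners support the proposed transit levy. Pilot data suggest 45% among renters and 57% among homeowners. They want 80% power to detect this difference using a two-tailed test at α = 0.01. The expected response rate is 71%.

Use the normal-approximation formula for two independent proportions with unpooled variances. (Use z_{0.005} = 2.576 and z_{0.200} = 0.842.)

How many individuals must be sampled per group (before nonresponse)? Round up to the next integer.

n = (z_{α/2} + z_β)² · [p₁(1−p₁) + p₂(1−p₂)] / (p₁ − p₂)²
  = (2.576 + 0.842)² · (0.45·0.55 + 0.57·0.43) / (-0.12)²
  = (3.418)² · (0.2475 + 0.2451) / 0.0144
  = 11.6827 · 0.4926 / 0.0144
  = 399.65
Adjust for 71% response: 399.65 / 0.71 = 562.88.
Round up → n = 563 per group.

n = 563 per group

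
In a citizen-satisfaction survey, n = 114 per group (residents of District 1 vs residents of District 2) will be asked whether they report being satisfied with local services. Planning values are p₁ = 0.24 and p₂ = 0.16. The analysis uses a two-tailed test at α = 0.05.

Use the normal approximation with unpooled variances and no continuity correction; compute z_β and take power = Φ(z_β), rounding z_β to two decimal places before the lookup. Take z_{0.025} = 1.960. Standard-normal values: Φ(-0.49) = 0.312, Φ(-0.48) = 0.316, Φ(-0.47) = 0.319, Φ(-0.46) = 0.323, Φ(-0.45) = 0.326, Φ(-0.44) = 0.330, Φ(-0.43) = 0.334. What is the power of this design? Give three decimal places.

Power ≈ 0.330

z_β = |p₁−p₂|·√(n/[p₁q₁+p₂q₂]) − z_{α/2}
    = 0.08 · √(114/0.3168) − 1.960
    = 0.08 · 18.9697 − 1.960
    = 1.5176 − 1.960 = -0.4424 → -0.44
Power = Φ(-0.44) = 0.330.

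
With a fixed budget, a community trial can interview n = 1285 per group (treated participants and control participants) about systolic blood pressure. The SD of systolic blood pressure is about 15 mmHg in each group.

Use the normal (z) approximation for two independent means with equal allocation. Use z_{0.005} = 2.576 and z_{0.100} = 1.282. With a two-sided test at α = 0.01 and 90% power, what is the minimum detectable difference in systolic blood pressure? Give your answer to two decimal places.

δ = (z_{α/2} + z_β) · √((σ₁²+σ₂²)/n)
  = (2.576 + 1.282) · √(450/1285)
  = 3.858 · √0.35019
  = 3.858 · 0.5918
  = 2.2831

Minimum detectable difference ≈ 2.28 mmHg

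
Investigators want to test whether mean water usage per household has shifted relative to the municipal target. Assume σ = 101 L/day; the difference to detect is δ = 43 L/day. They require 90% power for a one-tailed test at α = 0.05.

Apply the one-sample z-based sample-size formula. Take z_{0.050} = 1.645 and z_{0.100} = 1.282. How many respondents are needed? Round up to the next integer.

n = (z_α + z_β)² · σ² / δ²
  = (1.645 + 1.282)² · 101² / 43²
  = 8.5673 · 10201 / 1849
  = 47.27
Round up → n = 48.

n = 48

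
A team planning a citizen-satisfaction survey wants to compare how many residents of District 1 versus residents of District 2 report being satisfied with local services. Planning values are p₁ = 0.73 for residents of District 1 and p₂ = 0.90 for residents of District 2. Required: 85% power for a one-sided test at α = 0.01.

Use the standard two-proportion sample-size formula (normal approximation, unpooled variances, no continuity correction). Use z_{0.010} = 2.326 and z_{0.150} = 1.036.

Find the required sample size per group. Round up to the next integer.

n = (z_α + z_β)² · [p₁(1−p₁) + p₂(1−p₂)] / (p₁ − p₂)²
  = (2.326 + 1.036)² · (0.73·0.27 + 0.90·0.10) / (-0.17)²
  = (3.362)² · (0.1971 + 0.0900) / 0.0289
  = 11.3030 · 0.2871 / 0.0289
  = 112.29
Round up → n = 113 per group.

n = 113 per group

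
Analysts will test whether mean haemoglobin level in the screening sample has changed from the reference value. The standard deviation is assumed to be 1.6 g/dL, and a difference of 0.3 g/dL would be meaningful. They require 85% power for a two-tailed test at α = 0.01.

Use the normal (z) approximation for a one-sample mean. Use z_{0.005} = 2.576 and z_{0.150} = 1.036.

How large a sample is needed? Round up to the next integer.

n = (z_{α/2} + z_β)² · σ² / δ²
  = (2.576 + 1.036)² · 1.6² / 0.3²
  = 13.0465 · 2.56 / 0.09
  = 371.10
Round up → n = 372.

n = 372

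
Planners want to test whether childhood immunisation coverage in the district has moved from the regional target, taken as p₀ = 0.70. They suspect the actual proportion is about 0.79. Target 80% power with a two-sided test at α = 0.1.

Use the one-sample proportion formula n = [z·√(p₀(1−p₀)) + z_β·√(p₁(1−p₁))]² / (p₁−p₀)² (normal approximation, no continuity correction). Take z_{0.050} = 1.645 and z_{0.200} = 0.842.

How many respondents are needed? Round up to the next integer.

n = 149

n = [z_{α/2}·√(p₀q₀) + z_β·√(p₁q₁)]² / (p₁ − p₀)²
  = [1.645·√(0.70·0.30) + 0.842·√(0.79·0.21)]² / (0.09)²
  = [1.645·0.4583 + 0.842·0.4073]² / 0.0081
  = [1.0968]² / 0.0081
  = 148.51
Round up → n = 149.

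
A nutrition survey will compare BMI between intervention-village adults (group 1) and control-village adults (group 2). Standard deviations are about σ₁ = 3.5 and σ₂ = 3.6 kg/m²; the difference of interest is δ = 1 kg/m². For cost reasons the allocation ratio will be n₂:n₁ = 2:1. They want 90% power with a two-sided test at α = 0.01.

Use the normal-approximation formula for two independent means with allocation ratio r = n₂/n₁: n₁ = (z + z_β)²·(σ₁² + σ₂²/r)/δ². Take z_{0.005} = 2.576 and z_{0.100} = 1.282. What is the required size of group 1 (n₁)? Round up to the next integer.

n₁ = (z_{α/2} + z_β)² · (σ₁² + σ₂²/r) / δ²
   = (2.576 + 1.282)² · (3.5² + 3.6²/2) / 1²
   = 14.8842 · (12.25 + 6.48) / 1
   = 14.8842 · 18.73 / 1
   = 278.78
Round up → n₁ = 279; n₂ = r·n₁ = 2 × 279 = 558.

n₁ = 279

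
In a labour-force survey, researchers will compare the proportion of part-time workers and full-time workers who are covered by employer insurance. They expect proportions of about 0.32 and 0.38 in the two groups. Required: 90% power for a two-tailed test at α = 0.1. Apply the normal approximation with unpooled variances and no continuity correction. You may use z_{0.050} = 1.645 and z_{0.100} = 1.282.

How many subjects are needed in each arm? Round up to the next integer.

n = (z_{α/2} + z_β)² · [p₁(1−p₁) + p₂(1−p₂)] / (p₁ − p₂)²
  = (1.645 + 1.282)² · (0.32·0.68 + 0.38·0.62) / (-0.06)²
  = (2.927)² · (0.2176 + 0.2356) / 0.0036
  = 8.5673 · 0.4532 / 0.0036
  = 1078.53
Round up → n = 1079 per group.

n = 1079 per group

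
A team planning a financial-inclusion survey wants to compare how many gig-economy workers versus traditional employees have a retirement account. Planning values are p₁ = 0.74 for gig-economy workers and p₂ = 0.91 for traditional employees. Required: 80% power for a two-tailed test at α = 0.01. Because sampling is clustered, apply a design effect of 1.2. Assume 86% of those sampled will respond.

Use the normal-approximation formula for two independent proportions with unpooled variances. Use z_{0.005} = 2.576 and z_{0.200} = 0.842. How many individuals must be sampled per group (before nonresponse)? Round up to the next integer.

n = (z_{α/2} + z_β)² · [p₁(1−p₁) + p₂(1−p₂)] / (p₁ − p₂)²
  = (2.576 + 0.842)² · (0.74·0.26 + 0.91·0.09) / (-0.17)²
  = (3.418)² · (0.1924 + 0.0819) / 0.0289
  = 11.6827 · 0.2743 / 0.0289
  = 110.88
Design effect: 1.2 × 110.88 = 133.06.
Adjust for 86% response: 133.06 / 0.86 = 154.72.
Round up → n = 155 per group.

n = 155 per group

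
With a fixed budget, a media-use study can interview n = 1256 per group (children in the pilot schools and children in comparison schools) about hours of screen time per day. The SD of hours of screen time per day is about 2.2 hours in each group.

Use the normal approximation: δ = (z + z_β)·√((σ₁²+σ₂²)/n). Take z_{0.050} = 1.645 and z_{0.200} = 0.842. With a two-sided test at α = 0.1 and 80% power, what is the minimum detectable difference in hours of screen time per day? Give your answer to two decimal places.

Minimum detectable difference ≈ 0.22 hours

δ = (z_{α/2} + z_β) · √((σ₁²+σ₂²)/n)
  = (1.645 + 0.842) · √(9.68/1256)
  = 2.487 · √0.00771
  = 2.487 · 0.0878
  = 0.2183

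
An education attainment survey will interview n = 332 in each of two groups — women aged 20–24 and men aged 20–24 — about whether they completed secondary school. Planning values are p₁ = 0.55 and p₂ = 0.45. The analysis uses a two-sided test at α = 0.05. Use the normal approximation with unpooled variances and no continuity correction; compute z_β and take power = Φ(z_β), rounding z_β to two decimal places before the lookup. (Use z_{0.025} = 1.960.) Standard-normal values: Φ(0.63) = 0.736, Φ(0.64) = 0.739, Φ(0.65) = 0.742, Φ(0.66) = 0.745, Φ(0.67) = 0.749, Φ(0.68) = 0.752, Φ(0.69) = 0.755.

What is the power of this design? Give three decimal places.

Power ≈ 0.736

z_β = |p₁−p₂|·√(n/[p₁q₁+p₂q₂]) − z_{α/2}
    = 0.10 · √(332/0.4950) − 1.960
    = 0.10 · 25.8980 − 1.960
    = 2.5898 − 1.960 = 0.6298 → 0.63
Power = Φ(0.63) = 0.736.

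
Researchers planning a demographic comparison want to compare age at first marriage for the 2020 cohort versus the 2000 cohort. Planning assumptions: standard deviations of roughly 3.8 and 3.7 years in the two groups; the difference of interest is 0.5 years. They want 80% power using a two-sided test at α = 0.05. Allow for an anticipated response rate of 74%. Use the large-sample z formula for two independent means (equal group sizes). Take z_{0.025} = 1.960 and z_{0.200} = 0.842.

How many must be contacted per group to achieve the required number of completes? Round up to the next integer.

n = (z_{α/2} + z_β)² · (σ₁² + σ₂²) / δ²
  = (1.960 + 0.842)² · (3.8² + 3.7² = 28.13) / 0.5²
  = 7.8512 · 28.13 / 0.25
  = 883.42
Adjust for 74% response: 883.42 / 0.74 = 1193.81.
Round up → n = 1194 per group.

n = 1194 per group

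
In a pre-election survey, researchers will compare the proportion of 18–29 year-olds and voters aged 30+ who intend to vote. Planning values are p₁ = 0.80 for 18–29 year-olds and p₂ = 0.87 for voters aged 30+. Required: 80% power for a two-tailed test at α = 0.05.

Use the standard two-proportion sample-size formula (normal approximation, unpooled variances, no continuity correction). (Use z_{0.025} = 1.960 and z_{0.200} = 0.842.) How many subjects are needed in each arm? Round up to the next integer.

n = 438 per group

n = (z_{α/2} + z_β)² · [p₁(1−p₁) + p₂(1−p₂)] / (p₁ − p₂)²
  = (1.960 + 0.842)² · (0.80·0.20 + 0.87·0.13) / (-0.07)²
  = (2.802)² · (0.1600 + 0.1131) / 0.0049
  = 7.8512 · 0.2731 / 0.0049
  = 437.58
Round up → n = 438 per group.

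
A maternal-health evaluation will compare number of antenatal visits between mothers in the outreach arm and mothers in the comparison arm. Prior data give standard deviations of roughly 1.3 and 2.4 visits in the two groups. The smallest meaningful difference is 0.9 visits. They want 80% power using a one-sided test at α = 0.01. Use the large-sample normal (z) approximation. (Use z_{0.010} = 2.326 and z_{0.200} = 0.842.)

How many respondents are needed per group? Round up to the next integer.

n = 93 per group

n = (z_α + z_β)² · (σ₁² + σ₂²) / δ²
  = (2.326 + 0.842)² · (1.3² + 2.4² = 7.45) / 0.9²
  = 10.0362 · 7.45 / 0.81
  = 92.31
Round up → n = 93 per group.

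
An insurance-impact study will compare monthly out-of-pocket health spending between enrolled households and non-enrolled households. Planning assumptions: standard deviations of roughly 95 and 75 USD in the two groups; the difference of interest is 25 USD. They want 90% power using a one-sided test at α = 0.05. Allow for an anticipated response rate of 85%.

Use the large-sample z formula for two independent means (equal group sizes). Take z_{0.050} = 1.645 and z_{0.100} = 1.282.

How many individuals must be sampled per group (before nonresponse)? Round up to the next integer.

n = (z_α + z_β)² · (σ₁² + σ₂²) / δ²
  = (1.645 + 1.282)² · (95² + 75² = 14650) / 25²
  = 8.5673 · 14650 / 625
  = 200.82
Adjust for 85% response: 200.82 / 0.85 = 236.26.
Round up → n = 237 per group.

n = 237 per group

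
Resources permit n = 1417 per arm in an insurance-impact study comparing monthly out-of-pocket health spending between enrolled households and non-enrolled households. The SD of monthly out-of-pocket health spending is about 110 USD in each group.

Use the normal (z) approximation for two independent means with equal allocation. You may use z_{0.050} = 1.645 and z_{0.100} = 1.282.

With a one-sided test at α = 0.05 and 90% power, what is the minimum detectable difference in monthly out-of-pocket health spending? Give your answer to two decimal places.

δ = (z_α + z_β) · √((σ₁²+σ₂²)/n)
  = (1.645 + 1.282) · √(24200/1417)
  = 2.927 · √17.0783
  = 2.927 · 4.1326
  = 12.0961

Minimum detectable difference ≈ 12.10 USD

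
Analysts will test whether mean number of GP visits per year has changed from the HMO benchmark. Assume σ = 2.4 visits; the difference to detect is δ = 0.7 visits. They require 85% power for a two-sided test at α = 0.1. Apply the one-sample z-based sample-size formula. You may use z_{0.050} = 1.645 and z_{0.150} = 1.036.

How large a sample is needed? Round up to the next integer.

n = 85

n = (z_{α/2} + z_β)² · σ² / δ²
  = (1.645 + 1.036)² · 2.4² / 0.7²
  = 7.1878 · 5.76 / 0.49
  = 84.49
Round up → n = 85.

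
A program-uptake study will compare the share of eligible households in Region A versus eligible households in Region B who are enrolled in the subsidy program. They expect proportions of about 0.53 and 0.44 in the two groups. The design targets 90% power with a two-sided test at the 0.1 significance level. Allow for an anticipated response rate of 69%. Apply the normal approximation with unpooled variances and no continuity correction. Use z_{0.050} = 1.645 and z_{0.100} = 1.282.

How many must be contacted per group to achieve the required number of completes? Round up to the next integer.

n = (z_{α/2} + z_β)² · [p₁(1−p₁) + p₂(1−p₂)] / (p₁ − p₂)²
  = (1.645 + 1.282)² · (0.53·0.47 + 0.44·0.56) / (0.09)²
  = (2.927)² · (0.2491 + 0.2464) / 0.0081
  = 8.5673 · 0.4955 / 0.0081
  = 524.09
Adjust for 69% response: 524.09 / 0.69 = 759.55.
Round up → n = 760 per group.

n = 760 per group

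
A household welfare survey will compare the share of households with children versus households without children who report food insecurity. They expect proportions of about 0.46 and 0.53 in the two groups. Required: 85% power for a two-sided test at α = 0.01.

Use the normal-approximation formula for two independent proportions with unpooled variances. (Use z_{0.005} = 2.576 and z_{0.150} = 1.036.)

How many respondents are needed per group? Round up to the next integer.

n = 1325 per group

n = (z_{α/2} + z_β)² · [p₁(1−p₁) + p₂(1−p₂)] / (p₁ − p₂)²
  = (2.576 + 1.036)² · (0.46·0.54 + 0.53·0.47) / (-0.07)²
  = (3.612)² · (0.2484 + 0.2491) / 0.0049
  = 13.0465 · 0.4975 / 0.0049
  = 1324.62
Round up → n = 1325 per group.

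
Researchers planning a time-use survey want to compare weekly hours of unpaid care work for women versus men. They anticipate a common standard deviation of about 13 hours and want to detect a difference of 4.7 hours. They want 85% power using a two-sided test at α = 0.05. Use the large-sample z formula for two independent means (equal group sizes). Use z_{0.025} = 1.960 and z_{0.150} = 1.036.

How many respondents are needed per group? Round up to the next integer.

n = 138 per group

n = (z_{α/2} + z_β)² · (σ₁² + σ₂²) / δ²
  = (1.960 + 1.036)² · (2·13² = 338) / 4.7²
  = 8.9760 · 338 / 22.09
  = 137.34
Round up → n = 138 per group.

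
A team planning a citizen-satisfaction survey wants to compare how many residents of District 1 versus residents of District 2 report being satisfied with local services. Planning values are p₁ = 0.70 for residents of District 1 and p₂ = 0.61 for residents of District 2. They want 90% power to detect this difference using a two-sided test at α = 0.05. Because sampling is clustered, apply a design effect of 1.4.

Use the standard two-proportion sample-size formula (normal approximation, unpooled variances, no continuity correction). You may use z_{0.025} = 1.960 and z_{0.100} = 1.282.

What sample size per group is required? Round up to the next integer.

n = 814 per group

n = (z_{α/2} + z_β)² · [p₁(1−p₁) + p₂(1−p₂)] / (p₁ − p₂)²
  = (1.960 + 1.282)² · (0.70·0.30 + 0.61·0.39) / (0.09)²
  = (3.242)² · (0.2100 + 0.2379) / 0.0081
  = 10.5106 · 0.4479 / 0.0081
  = 581.20
Design effect: 1.4 × 581.20 = 813.67.
Round up → n = 814 per group.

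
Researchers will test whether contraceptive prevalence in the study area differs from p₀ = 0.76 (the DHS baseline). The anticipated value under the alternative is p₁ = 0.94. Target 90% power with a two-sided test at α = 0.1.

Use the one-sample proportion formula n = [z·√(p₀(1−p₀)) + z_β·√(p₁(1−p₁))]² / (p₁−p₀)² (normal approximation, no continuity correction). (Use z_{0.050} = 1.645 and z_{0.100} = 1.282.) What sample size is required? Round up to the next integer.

n = [z_{α/2}·√(p₀q₀) + z_β·√(p₁q₁)]² / (p₁ − p₀)²
  = [1.645·√(0.76·0.24) + 1.282·√(0.94·0.06)]² / (0.18)²
  = [1.645·0.4271 + 1.282·0.2375]² / 0.0324
  = [1.0070]² / 0.0324
  = 31.30
Round up → n = 32.

n = 32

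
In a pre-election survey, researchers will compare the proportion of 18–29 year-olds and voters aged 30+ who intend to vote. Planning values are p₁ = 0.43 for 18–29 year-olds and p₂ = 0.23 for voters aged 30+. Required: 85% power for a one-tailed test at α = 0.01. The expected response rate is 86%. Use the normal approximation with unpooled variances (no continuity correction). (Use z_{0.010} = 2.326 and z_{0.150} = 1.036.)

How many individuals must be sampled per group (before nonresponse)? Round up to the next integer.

n = 139 per group

n = (z_α + z_β)² · [p₁(1−p₁) + p₂(1−p₂)] / (p₁ − p₂)²
  = (2.326 + 1.036)² · (0.43·0.57 + 0.23·0.77) / (0.20)²
  = (3.362)² · (0.2451 + 0.1771) / 0.0400
  = 11.3030 · 0.4222 / 0.0400
  = 119.30
Adjust for 86% response: 119.30 / 0.86 = 138.73.
Round up → n = 139 per group.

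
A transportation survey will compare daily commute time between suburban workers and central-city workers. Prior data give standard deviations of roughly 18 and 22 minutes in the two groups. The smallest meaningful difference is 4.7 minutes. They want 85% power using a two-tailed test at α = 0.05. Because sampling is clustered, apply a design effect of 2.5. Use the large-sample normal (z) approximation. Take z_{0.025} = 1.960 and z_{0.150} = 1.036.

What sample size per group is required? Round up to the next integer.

n = (z_{α/2} + z_β)² · (σ₁² + σ₂²) / δ²
  = (1.960 + 1.036)² · (18² + 22² = 808) / 4.7²
  = 8.9760 · 808 / 22.09
  = 328.32
Design effect: 2.5 × 328.32 = 820.80.
Round up → n = 821 per group.

n = 821 per group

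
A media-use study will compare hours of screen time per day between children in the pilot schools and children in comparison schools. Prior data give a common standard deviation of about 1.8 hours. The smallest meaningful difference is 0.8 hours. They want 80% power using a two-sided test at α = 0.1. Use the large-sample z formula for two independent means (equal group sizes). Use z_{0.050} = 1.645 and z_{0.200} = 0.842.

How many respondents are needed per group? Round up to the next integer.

n = (z_{α/2} + z_β)² · (σ₁² + σ₂²) / δ²
  = (1.645 + 0.842)² · (2·1.8² = 6.48) / 0.8²
  = 6.1852 · 6.48 / 0.64
  = 62.62
Round up → n = 63 per group.

n = 63 per group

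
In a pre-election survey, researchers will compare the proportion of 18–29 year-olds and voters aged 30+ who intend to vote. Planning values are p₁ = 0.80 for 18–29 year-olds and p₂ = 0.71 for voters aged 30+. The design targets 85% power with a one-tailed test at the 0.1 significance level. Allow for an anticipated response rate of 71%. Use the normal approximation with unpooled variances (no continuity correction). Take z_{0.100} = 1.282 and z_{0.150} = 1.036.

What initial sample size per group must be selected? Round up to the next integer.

n = (z_α + z_β)² · [p₁(1−p₁) + p₂(1−p₂)] / (p₁ − p₂)²
  = (1.282 + 1.036)² · (0.80·0.20 + 0.71·0.29) / (0.09)²
  = (2.318)² · (0.1600 + 0.2059) / 0.0081
  = 5.3731 · 0.3659 / 0.0081
  = 242.72
Adjust for 71% response: 242.72 / 0.71 = 341.86.
Round up → n = 342 per group.

n = 342 per group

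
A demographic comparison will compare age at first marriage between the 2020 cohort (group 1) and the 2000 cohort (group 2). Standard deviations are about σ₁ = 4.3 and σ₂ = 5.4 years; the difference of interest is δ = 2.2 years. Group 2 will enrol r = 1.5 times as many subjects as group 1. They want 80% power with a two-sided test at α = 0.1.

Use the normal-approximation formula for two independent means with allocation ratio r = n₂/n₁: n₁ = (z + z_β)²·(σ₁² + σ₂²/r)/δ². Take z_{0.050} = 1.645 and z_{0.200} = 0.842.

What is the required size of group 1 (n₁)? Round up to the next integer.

n₁ = 49

n₁ = (z_{α/2} + z_β)² · (σ₁² + σ₂²/r) / δ²
   = (1.645 + 0.842)² · (4.3² + 5.4²/1.5) / 2.2²
   = 6.1852 · (18.49 + 19.44) / 4.84
   = 6.1852 · 37.93 / 4.84
   = 48.47
Round up → n₁ = 49; n₂ = r·n₁ = 1.5 × 49 = 74.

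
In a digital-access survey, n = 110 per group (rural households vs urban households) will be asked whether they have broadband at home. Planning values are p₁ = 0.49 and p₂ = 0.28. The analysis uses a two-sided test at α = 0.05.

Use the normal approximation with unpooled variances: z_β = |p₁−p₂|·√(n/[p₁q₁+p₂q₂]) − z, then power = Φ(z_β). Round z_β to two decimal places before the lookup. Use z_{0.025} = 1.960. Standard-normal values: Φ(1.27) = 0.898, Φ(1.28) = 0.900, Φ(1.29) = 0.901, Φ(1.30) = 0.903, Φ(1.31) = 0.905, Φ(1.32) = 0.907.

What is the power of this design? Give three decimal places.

Power ≈ 0.907

z_β = |p₁−p₂|·√(n/[p₁q₁+p₂q₂]) − z_{α/2}
    = 0.21 · √(110/0.4515) − 1.960
    = 0.21 · 15.6087 − 1.960
    = 3.2778 − 1.960 = 1.3178 → 1.32
Power = Φ(1.32) = 0.907.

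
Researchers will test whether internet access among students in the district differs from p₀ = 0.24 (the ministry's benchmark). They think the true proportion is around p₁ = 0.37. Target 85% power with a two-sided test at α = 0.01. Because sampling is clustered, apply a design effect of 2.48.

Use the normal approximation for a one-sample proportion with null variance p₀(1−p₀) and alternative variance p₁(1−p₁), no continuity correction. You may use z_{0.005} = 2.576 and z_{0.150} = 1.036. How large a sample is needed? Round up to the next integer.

n = [z_{α/2}·√(p₀q₀) + z_β·√(p₁q₁)]² / (p₁ − p₀)²
  = [2.576·√(0.24·0.76) + 1.036·√(0.37·0.63)]² / (0.13)²
  = [2.576·0.4271 + 1.036·0.4828]² / 0.0169
  = [1.6004]² / 0.0169
  = 151.55
Design effect: 2.48 × 151.55 = 375.83.
Round up → n = 376.

n = 376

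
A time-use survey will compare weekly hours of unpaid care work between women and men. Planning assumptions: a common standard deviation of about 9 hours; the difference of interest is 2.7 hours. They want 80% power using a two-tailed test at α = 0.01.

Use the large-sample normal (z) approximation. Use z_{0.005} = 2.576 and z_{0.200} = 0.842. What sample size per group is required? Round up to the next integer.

n = (z_{α/2} + z_β)² · (σ₁² + σ₂²) / δ²
  = (2.576 + 0.842)² · (2·9² = 162) / 2.7²
  = 11.6827 · 162 / 7.29
  = 259.62
Round up → n = 260 per group.

n = 260 per group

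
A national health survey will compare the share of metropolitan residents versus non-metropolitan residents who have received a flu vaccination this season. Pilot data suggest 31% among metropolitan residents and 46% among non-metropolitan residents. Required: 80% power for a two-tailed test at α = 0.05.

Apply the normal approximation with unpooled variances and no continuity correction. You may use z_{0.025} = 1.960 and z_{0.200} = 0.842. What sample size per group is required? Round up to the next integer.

n = 162 per group

n = (z_{α/2} + z_β)² · [p₁(1−p₁) + p₂(1−p₂)] / (p₁ − p₂)²
  = (1.960 + 0.842)² · (0.31·0.69 + 0.46·0.54) / (-0.15)²
  = (2.802)² · (0.2139 + 0.2484) / 0.0225
  = 7.8512 · 0.4623 / 0.0225
  = 161.32
Round up → n = 162 per group.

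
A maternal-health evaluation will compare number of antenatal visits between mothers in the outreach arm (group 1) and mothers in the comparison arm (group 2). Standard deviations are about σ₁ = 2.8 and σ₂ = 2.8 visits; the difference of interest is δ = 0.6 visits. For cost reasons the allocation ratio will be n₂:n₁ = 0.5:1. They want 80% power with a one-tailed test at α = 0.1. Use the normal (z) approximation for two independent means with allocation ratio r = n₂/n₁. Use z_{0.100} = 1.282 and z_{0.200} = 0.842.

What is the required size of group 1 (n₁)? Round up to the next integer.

n₁ = 295

n₁ = (z_α + z_β)² · (σ₁² + σ₂²/r) / δ²
   = (1.282 + 0.842)² · (2.8² + 2.8²/0.5) / 0.6²
   = 4.5114 · (7.84 + 15.68) / 0.36
   = 4.5114 · 23.52 / 0.36
   = 294.74
Round up → n₁ = 295; n₂ = r·n₁ = 0.5 × 295 = 148.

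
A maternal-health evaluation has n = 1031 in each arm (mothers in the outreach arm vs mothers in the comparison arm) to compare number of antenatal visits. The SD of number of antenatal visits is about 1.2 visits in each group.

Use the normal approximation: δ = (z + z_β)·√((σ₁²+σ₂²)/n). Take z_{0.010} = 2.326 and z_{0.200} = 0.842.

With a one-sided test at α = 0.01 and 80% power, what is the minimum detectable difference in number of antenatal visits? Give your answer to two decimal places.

Minimum detectable difference ≈ 0.17 visits

δ = (z_α + z_β) · √((σ₁²+σ₂²)/n)
  = (2.326 + 0.842) · √(2.88/1031)
  = 3.168 · √0.00279
  = 3.168 · 0.0529
  = 0.1674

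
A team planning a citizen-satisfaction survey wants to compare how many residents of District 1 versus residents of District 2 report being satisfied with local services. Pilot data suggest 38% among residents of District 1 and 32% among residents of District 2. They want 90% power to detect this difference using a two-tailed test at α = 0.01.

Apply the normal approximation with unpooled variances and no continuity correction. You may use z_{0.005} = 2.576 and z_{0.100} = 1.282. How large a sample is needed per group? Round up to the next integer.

n = 1874 per group

n = (z_{α/2} + z_β)² · [p₁(1−p₁) + p₂(1−p₂)] / (p₁ − p₂)²
  = (2.576 + 1.282)² · (0.38·0.62 + 0.32·0.68) / (0.06)²
  = (3.858)² · (0.2356 + 0.2176) / 0.0036
  = 14.8842 · 0.4532 / 0.0036
  = 1873.75
Round up → n = 1874 per group.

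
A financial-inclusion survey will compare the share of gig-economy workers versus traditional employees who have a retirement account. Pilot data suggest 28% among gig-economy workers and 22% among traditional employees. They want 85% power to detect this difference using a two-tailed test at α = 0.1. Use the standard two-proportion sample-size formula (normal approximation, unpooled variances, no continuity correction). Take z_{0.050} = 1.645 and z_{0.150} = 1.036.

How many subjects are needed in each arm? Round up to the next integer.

n = 746 per group

n = (z_{α/2} + z_β)² · [p₁(1−p₁) + p₂(1−p₂)] / (p₁ − p₂)²
  = (1.645 + 1.036)² · (0.28·0.72 + 0.22·0.78) / (0.06)²
  = (2.681)² · (0.2016 + 0.1716) / 0.0036
  = 7.1878 · 0.3732 / 0.0036
  = 745.13
Round up → n = 746 per group.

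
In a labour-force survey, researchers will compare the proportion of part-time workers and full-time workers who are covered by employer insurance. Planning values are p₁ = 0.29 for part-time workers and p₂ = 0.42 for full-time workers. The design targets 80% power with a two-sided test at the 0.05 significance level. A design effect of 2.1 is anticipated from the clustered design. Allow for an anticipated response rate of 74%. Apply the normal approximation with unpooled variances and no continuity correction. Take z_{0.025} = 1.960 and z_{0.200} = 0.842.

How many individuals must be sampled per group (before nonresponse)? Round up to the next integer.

n = (z_{α/2} + z_β)² · [p₁(1−p₁) + p₂(1−p₂)] / (p₁ − p₂)²
  = (1.960 + 0.842)² · (0.29·0.71 + 0.42·0.58) / (-0.13)²
  = (2.802)² · (0.2059 + 0.2436) / 0.0169
  = 7.8512 · 0.4495 / 0.0169
  = 208.82
Design effect: 2.1 × 208.82 = 438.53.
Adjust for 74% response: 438.53 / 0.74 = 592.61.
Round up → n = 593 per group.

n = 593 per group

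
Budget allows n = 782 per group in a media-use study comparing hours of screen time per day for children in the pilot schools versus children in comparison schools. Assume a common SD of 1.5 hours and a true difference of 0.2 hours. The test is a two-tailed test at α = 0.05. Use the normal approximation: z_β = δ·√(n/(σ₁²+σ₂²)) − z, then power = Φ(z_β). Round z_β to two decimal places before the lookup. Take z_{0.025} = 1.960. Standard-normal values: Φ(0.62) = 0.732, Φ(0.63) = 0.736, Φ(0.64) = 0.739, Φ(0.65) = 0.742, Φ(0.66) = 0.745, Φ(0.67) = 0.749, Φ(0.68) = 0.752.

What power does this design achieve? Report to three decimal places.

Power ≈ 0.752

z_β = δ·√(n/(σ₁²+σ₂²)) − z_{α/2}
    = 0.2 · √(782/4.5) − 1.960
    = 0.2 · 13.18248 − 1.960
    = 2.6365 − 1.960 = 0.6765 → 0.68
Power = Φ(0.68) = 0.752.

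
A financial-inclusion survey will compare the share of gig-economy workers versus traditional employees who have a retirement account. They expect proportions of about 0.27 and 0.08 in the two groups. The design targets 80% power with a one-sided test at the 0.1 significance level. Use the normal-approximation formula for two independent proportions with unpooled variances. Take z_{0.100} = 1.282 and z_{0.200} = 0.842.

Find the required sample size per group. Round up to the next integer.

n = 34 per group

n = (z_α + z_β)² · [p₁(1−p₁) + p₂(1−p₂)] / (p₁ − p₂)²
  = (1.282 + 0.842)² · (0.27·0.73 + 0.08·0.92) / (0.19)²
  = (2.124)² · (0.1971 + 0.0736) / 0.0361
  = 4.5114 · 0.2707 / 0.0361
  = 33.83
Round up → n = 34 per group.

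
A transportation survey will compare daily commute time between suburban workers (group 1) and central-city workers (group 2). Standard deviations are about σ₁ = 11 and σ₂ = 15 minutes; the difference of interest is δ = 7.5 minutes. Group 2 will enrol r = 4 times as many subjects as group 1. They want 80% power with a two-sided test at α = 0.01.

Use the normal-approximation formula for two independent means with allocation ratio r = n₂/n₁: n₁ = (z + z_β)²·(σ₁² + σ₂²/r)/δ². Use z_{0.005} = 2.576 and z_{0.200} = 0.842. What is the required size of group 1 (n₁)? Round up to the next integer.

n₁ = (z_{α/2} + z_β)² · (σ₁² + σ₂²/r) / δ²
   = (2.576 + 0.842)² · (11² + 15²/4) / 7.5²
   = 11.6827 · (121 + 56.25) / 56.25
   = 11.6827 · 177.25 / 56.25
   = 36.81
Round up → n₁ = 37; n₂ = r·n₁ = 4 × 37 = 148.

n₁ = 37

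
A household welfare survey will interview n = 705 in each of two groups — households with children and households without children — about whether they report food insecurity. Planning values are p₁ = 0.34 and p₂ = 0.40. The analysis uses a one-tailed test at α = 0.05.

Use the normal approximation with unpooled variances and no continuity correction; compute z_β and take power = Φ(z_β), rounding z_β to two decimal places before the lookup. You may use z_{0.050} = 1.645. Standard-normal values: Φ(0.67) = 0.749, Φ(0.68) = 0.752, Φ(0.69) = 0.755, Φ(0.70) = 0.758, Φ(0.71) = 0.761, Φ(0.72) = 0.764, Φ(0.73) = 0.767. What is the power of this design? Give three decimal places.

z_β = |p₁−p₂|·√(n/[p₁q₁+p₂q₂]) − z_α
    = 0.06 · √(705/0.4644) − 1.645
    = 0.06 · 38.9626 − 1.645
    = 2.3378 − 1.645 = 0.6928 → 0.69
Power = Φ(0.69) = 0.755.

Power ≈ 0.755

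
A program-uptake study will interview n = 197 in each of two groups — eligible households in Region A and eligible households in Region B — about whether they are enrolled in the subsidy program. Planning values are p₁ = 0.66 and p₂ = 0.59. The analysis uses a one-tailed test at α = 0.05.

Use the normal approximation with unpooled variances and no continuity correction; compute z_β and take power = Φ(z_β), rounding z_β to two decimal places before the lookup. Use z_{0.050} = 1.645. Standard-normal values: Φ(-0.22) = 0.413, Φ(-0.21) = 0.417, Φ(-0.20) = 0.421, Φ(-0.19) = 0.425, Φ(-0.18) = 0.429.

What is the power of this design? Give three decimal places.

z_β = |p₁−p₂|·√(n/[p₁q₁+p₂q₂]) − z_α
    = 0.07 · √(197/0.4663) − 1.645
    = 0.07 · 20.5542 − 1.645
    = 1.4388 − 1.645 = -0.2062 → -0.21
Power = Φ(-0.21) = 0.417.

Power ≈ 0.417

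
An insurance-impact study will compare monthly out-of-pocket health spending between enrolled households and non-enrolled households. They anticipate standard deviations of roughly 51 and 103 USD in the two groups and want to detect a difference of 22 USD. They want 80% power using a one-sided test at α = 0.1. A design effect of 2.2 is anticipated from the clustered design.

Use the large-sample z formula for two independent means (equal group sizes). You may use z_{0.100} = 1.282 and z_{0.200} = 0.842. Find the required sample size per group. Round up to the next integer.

n = 271 per group

n = (z_α + z_β)² · (σ₁² + σ₂²) / δ²
  = (1.282 + 0.842)² · (51² + 103² = 13210) / 22²
  = 4.5114 · 13210 / 484
  = 123.13
Design effect: 2.2 × 123.13 = 270.89.
Round up → n = 271 per group.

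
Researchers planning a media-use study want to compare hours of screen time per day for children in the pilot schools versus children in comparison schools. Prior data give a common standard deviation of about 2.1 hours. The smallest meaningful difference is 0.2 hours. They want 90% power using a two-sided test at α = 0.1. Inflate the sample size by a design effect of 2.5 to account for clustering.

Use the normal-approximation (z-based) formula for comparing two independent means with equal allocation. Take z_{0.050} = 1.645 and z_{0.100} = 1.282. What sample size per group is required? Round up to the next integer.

n = (z_{α/2} + z_β)² · (σ₁² + σ₂²) / δ²
  = (1.645 + 1.282)² · (2·2.1² = 8.82) / 0.2²
  = 8.5673 · 8.82 / 0.04
  = 1889.10
Design effect: 2.5 × 1889.10 = 4722.74.
Round up → n = 4723 per group.

n = 4723 per group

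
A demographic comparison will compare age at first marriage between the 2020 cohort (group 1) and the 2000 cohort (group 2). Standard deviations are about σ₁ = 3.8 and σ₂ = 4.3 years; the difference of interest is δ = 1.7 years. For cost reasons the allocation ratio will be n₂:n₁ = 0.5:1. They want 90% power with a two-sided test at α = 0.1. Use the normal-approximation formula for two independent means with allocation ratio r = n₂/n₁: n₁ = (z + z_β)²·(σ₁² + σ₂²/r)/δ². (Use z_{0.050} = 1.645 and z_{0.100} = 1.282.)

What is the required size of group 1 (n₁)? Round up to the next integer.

n₁ = (z_{α/2} + z_β)² · (σ₁² + σ₂²/r) / δ²
   = (1.645 + 1.282)² · (3.8² + 4.3²/0.5) / 1.7²
   = 8.5673 · (14.44 + 36.98) / 2.89
   = 8.5673 · 51.42 / 2.89
   = 152.43
Round up → n₁ = 153; n₂ = r·n₁ = 0.5 × 153 = 77.

n₁ = 153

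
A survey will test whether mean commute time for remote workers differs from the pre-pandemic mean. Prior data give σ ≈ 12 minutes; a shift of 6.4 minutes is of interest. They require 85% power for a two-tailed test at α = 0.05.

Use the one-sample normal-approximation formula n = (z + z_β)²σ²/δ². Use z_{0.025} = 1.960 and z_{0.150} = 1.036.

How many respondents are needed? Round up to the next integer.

n = (z_{α/2} + z_β)² · σ² / δ²
  = (1.960 + 1.036)² · 12² / 6.4²
  = 8.9760 · 144 / 40.96
  = 31.56
Round up → n = 32.

n = 32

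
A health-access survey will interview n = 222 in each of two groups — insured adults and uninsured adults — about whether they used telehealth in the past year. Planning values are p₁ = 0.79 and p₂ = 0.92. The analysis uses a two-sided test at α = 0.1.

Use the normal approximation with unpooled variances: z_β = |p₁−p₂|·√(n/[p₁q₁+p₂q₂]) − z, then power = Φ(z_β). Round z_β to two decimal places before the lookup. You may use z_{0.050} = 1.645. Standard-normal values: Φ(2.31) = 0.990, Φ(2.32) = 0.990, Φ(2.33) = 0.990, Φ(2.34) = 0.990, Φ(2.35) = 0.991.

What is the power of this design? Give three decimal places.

z_β = |p₁−p₂|·√(n/[p₁q₁+p₂q₂]) − z_{α/2}
    = 0.13 · √(222/0.2395) − 1.645
    = 0.13 · 30.4455 − 1.645
    = 3.9579 − 1.645 = 2.3129 → 2.31
Power = Φ(2.31) = 0.990.

Power ≈ 0.990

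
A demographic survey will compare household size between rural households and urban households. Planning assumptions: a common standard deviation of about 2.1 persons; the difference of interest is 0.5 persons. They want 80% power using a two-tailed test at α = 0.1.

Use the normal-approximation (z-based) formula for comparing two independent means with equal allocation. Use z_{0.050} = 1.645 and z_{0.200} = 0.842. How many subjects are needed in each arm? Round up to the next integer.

n = (z_{α/2} + z_β)² · (σ₁² + σ₂²) / δ²
  = (1.645 + 0.842)² · (2·2.1² = 8.82) / 0.5²
  = 6.1852 · 8.82 / 0.25
  = 218.21
Round up → n = 219 per group.

n = 219 per group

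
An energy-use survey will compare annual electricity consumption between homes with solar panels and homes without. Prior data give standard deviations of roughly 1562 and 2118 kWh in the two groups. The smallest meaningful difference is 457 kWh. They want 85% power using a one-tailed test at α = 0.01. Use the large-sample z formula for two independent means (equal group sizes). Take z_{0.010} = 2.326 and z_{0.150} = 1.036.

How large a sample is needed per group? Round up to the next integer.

n = (z_α + z_β)² · (σ₁² + σ₂²) / δ²
  = (2.326 + 1.036)² · (1562² + 2118² = 6925768) / 457²
  = 11.3030 · 6925768 / 208849
  = 374.83
Round up → n = 375 per group.

n = 375 per group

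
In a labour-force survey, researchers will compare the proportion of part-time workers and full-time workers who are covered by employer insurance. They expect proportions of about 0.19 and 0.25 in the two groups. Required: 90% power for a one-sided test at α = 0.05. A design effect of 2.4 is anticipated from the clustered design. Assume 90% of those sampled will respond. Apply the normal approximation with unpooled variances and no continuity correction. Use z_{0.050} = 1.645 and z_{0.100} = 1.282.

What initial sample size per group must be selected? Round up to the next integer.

n = 2167 per group

n = (z_α + z_β)² · [p₁(1−p₁) + p₂(1−p₂)] / (p₁ − p₂)²
  = (1.645 + 1.282)² · (0.19·0.81 + 0.25·0.75) / (-0.06)²
  = (2.927)² · (0.1539 + 0.1875) / 0.0036
  = 8.5673 · 0.3414 / 0.0036
  = 812.47
Design effect: 2.4 × 812.47 = 1949.92.
Adjust for 90% response: 1949.92 / 0.90 = 2166.58.
Round up → n = 2167 per group.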